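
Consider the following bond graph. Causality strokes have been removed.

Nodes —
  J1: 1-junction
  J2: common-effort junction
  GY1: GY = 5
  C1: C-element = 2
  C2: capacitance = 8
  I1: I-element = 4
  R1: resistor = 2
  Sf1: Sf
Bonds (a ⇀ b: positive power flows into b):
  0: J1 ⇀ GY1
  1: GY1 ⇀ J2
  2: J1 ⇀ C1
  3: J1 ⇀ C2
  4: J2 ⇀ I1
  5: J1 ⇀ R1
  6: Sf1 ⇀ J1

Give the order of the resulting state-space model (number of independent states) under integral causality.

b6 stroke→Sf1  (Sf1 (Sf) sets flow on bond)
b0 stroke→J1  (J1: bond 6 brought flow, rest push out)
b2 stroke→J1  (J1 flow already set via bond 6)
b3 stroke→J1  (J1: bond 6 brought flow, rest push out)
b5 stroke→J1  (common-f at J1 fixed by 6)
b1 stroke→J2  (GY1: gyrator matches bond 0)
b4 stroke→I1  (common-e at J2 fixed by 1)

3  (C1, C2, I1 all integral)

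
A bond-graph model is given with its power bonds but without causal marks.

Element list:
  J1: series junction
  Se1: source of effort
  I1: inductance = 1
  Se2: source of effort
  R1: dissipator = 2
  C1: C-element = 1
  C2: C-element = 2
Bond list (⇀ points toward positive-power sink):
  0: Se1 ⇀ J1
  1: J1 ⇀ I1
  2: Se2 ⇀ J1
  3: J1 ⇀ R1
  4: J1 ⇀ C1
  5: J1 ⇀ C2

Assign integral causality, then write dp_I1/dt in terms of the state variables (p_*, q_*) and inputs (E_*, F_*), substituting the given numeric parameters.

dp_I1/dt = E_Se1 + E_Se2 - 2*p_I1 - q_C1 - q_C2/2

β0 →J1  (Se1 (Se) sets effort on bond)
β2 →J1  (Se2 (Se) sets effort on bond)
β1 →I1  (I1 outputs flow p/I1)
β3 →J1  (J1 flow already set via bond 1)
β4 →J1  (J1 flow already set via bond 1)
β5 →J1  (common-f at J1 fixed by 1)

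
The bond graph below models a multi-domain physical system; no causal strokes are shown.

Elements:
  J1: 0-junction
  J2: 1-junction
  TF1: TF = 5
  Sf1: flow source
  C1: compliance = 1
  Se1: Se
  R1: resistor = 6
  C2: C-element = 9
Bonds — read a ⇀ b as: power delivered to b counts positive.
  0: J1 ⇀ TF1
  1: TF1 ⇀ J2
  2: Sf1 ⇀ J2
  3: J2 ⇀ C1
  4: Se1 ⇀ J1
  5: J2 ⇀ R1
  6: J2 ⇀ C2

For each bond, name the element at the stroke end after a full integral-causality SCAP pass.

β0 stroke→TF1
β1 stroke→J2
β2 stroke→Sf1
β3 stroke→J2
β4 stroke→J1
β5 stroke→J2
β6 stroke→J2

bond 2 stroke at Sf1  (source Sf1 imposes f)
bond 4 stroke at J1  (Se1: effort source, stroke at far end)
bond 0 stroke at TF1  (J1: bond 4 brought effort, rest push out)
bond 1 stroke at J2  (1-jn J2 has f-setter on 2)
bond 3 stroke at J2  (J2: bond 2 brought flow, rest push out)
bond 5 stroke at J2  (J2: bond 2 brought flow, rest push out)
bond 6 stroke at J2  (common-f at J2 fixed by 2)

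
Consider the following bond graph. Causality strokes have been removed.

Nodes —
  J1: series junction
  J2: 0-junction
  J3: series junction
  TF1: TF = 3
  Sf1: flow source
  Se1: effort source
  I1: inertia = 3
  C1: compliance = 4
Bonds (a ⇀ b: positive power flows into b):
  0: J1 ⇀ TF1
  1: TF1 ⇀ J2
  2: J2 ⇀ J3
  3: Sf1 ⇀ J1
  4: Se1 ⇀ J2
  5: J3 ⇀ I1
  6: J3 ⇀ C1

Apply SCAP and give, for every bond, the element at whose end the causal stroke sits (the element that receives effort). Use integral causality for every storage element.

#3 |Sf1  (Sf1 fixes flow; stroke at Sf1)
#4 |J2  (source Se1 imposes e)
#0 |J1  (1-jn J1 has f-setter on 3)
#1 |TF1  (0-jn J2 has e-setter on 4)
#2 |J3  (0-jn J2 has e-setter on 4)
#5 |I1  (I1 outputs flow p/I1)
#6 |J3  (common-f at J3 fixed by 5)

#0 |J1
#1 |TF1
#2 |J3
#3 |Sf1
#4 |J2
#5 |I1
#6 |J3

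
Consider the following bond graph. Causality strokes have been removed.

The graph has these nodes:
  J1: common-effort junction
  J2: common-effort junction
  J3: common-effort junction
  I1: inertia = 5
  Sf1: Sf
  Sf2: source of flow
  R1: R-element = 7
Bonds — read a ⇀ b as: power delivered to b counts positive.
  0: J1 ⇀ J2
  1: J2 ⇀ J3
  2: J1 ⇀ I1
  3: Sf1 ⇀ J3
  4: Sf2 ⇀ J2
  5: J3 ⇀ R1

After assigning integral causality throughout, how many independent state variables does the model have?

b3 stroke at Sf1  (source Sf1 imposes f)
b4 stroke at Sf2  (source Sf2 imposes f)
b2 stroke at I1  (I1: I, integral causality)
b0 stroke at J1  (J1: last free bond brings effort in)
b1 stroke at J2  (closing 0-jn rule on J2)
b5 stroke at J3  (closing 0-jn rule on J3)

1  (I1 all integral)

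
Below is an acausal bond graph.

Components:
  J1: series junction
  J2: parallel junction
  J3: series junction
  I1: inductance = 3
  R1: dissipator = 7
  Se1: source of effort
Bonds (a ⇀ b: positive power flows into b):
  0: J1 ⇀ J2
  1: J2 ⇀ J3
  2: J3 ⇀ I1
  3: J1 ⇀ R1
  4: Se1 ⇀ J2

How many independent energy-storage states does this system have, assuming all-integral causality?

1  (I1 all integral)

β4 →J2  (Se1: effort source, stroke at far end)
β0 →J1  (common-e at J2 fixed by 4)
β1 →J3  (common-e at J2 fixed by 4)
β2 →I1  (closing 1-jn rule on J3)
β3 →R1  (J1 needs exactly one f-in)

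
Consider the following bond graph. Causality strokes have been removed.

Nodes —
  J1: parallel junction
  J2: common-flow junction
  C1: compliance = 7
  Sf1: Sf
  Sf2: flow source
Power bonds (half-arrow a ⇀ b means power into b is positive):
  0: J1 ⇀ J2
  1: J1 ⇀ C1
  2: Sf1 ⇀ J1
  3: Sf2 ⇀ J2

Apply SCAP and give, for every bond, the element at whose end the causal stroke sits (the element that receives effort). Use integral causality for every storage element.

bond 0 stroke→J2
bond 1 stroke→J1
bond 2 stroke→Sf1
bond 3 stroke→Sf2

β2 |Sf1  (Sf1 fixes flow; stroke at Sf1)
β3 |Sf2  (Sf2 (Sf) sets flow on bond)
β0 |J2  (1-jn J2 has f-setter on 3)
β1 |J1  (only one effort-in slot at J1)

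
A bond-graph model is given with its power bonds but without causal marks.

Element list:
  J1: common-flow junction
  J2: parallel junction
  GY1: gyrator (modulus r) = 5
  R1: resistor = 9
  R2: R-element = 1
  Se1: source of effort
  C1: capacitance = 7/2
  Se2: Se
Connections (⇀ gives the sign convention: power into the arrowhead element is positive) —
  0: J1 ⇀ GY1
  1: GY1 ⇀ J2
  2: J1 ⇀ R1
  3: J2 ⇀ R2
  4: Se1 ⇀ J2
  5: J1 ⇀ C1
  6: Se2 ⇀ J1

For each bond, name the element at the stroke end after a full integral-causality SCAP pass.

#0 |GY1
#1 |GY1
#2 |J1
#3 |R2
#4 |J2
#5 |J1
#6 |J1

#4 →J2  (Se1 (Se) sets effort on bond)
#6 →J1  (Se2 fixes effort; stroke away)
#1 →GY1  (J2 effort already set via bond 4)
#3 →R2  (common-e at J2 fixed by 4)
#0 →GY1  (GY GY1: same side as bond 1)
#2 →J1  (1-jn J1 has f-setter on 0)
#5 →J1  (1-jn J1 has f-setter on 0)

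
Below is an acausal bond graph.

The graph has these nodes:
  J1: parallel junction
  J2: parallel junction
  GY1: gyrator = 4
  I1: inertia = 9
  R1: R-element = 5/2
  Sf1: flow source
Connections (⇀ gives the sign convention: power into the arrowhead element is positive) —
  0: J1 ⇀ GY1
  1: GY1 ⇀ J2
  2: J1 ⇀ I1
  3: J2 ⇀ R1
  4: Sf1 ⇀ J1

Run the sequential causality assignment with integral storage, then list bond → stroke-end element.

b0 →J1
b1 →J2
b2 →I1
b3 →R1
b4 →Sf1

b4 |Sf1  (Sf1: flow source, stroke at near end)
b2 |I1  (prefer integral on I1)
b0 |J1  (J1 needs exactly one e-in)
b1 |J2  (GY1: gyrator matches bond 0)
b3 |R1  (0-jn J2 has e-setter on 1)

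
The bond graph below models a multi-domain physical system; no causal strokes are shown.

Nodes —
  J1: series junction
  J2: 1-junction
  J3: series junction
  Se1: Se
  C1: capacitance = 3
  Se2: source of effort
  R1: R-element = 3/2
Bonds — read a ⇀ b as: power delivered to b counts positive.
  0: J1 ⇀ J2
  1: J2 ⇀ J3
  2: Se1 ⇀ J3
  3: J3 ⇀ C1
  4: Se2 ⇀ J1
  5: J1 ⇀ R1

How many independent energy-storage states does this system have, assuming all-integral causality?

1  (C1 all integral)

β2 stroke→J3  (source Se1 imposes e)
β4 stroke→J1  (Se2 (Se) sets effort on bond)
β3 stroke→J3  (C1 outputs effort q/C1)
β1 stroke→J2  (J3: last free bond brings flow in)
β0 stroke→J1  (closing 1-jn rule on J2)
β5 stroke→R1  (only one flow-in slot at J1)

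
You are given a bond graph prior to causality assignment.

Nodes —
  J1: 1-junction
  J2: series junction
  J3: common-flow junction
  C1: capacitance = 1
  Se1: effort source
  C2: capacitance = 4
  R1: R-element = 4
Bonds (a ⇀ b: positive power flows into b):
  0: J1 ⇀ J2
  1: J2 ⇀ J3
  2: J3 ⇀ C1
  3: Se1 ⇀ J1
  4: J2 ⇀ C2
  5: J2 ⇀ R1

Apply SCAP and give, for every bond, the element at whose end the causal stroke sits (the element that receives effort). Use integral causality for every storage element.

bond 3 stroke at J1  (Se1 (Se) sets effort on bond)
bond 0 stroke at J2  (J1: last free bond brings flow in)
bond 2 stroke at J3  (C1: C, integral causality)
bond 1 stroke at J2  (closing 1-jn rule on J3)
bond 4 stroke at J2  (C2: C, integral causality)
bond 5 stroke at R1  (closing 1-jn rule on J2)

#0 |J2
#1 |J2
#2 |J3
#3 |J1
#4 |J2
#5 |R1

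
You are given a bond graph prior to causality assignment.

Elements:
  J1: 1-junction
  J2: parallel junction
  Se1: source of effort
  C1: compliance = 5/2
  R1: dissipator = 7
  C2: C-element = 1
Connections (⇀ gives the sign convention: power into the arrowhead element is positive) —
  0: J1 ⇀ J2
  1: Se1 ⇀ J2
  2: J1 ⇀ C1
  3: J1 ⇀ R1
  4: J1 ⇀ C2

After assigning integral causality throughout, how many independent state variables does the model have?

2  (C1, C2 all integral)

b1 |J2  (Se1 (Se) sets effort on bond)
b0 |J1  (J2: bond 1 brought effort, rest push out)
b2 |J1  (C1 outputs effort q/C1)
b4 |J1  (C2 outputs effort q/C2)
b3 |R1  (J1 needs exactly one f-in)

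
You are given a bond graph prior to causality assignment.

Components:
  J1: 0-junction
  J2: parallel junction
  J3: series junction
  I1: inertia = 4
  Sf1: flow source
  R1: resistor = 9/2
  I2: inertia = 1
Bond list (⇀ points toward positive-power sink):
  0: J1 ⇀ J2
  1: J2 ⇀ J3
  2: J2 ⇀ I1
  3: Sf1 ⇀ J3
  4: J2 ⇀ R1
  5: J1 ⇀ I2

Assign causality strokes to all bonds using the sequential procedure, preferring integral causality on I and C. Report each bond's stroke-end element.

#3 stroke at Sf1  (Sf1: flow source, stroke at near end)
#1 stroke at J3  (1-jn J3 has f-setter on 3)
#2 stroke at I1  (I1 integral (f out))
#5 stroke at I2  (I2: I, integral causality)
#0 stroke at J1  (J1 needs exactly one e-in)
#4 stroke at J2  (closing 0-jn rule on J2)

bond 0 |J1
bond 1 |J3
bond 2 |I1
bond 3 |Sf1
bond 4 |J2
bond 5 |I2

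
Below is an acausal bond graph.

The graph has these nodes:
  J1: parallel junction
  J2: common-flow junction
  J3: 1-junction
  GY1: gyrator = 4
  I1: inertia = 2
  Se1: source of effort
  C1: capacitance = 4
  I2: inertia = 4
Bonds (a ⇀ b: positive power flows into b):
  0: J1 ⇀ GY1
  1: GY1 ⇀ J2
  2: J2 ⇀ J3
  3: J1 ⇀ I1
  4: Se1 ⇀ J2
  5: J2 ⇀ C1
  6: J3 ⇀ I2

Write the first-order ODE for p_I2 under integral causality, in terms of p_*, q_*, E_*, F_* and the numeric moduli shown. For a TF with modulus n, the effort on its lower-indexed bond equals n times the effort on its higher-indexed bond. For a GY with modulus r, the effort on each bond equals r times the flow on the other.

bond 4 →J2  (Se1: effort source, stroke at far end)
bond 3 →I1  (prefer integral on I1)
bond 0 →J1  (only one effort-in slot at J1)
bond 1 →J2  (GY1: gyrator matches bond 0)
bond 5 →J2  (C1: C, integral causality)
bond 2 →J3  (J2 needs exactly one f-in)
bond 6 →I2  (closing 1-jn rule on J3)

dp_I2/dt = E_Se1 - 2*p_I1 - q_C1/4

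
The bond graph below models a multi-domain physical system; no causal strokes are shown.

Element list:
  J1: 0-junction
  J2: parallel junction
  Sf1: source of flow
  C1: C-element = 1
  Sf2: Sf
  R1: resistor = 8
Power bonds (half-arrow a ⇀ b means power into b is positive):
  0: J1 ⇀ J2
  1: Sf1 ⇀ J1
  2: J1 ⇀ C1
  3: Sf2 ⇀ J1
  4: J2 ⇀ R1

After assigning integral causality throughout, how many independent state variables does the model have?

#1 |Sf1  (source Sf1 imposes f)
#3 |Sf2  (Sf2: flow source, stroke at near end)
#2 |J1  (C1 integral (e out))
#0 |J2  (J1: bond 2 brought effort, rest push out)
#4 |R1  (common-e at J2 fixed by 0)

1  (C1 all integral)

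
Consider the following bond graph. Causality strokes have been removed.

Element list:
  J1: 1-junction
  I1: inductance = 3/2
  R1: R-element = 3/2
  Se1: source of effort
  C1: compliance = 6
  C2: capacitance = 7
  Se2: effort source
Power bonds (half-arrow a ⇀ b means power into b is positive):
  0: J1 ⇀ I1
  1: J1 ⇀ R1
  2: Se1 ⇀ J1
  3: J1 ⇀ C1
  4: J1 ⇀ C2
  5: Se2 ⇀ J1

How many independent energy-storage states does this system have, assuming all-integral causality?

3  (C1, C2, I1 all integral)

bond 2 stroke at J1  (source Se1 imposes e)
bond 5 stroke at J1  (source Se2 imposes e)
bond 0 stroke at I1  (prefer integral on I1)
bond 1 stroke at J1  (1-jn J1 has f-setter on 0)
bond 3 stroke at J1  (1-jn J1 has f-setter on 0)
bond 4 stroke at J1  (1-jn J1 has f-setter on 0)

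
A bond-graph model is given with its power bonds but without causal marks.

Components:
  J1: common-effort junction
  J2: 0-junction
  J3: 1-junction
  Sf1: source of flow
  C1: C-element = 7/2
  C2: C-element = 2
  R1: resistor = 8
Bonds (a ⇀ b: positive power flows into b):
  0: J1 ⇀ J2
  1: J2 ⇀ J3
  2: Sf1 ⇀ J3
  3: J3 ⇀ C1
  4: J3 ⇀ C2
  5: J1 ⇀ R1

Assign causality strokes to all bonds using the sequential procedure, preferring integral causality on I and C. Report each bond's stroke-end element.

#0 stroke at J2
#1 stroke at J3
#2 stroke at Sf1
#3 stroke at J3
#4 stroke at J3
#5 stroke at J1

b2 stroke→Sf1  (Sf1: flow source, stroke at near end)
b1 stroke→J3  (J3 flow already set via bond 2)
b3 stroke→J3  (J3: bond 2 brought flow, rest push out)
b4 stroke→J3  (common-f at J3 fixed by 2)
b0 stroke→J2  (only one effort-in slot at J2)
b5 stroke→J1  (closing 0-jn rule on J1)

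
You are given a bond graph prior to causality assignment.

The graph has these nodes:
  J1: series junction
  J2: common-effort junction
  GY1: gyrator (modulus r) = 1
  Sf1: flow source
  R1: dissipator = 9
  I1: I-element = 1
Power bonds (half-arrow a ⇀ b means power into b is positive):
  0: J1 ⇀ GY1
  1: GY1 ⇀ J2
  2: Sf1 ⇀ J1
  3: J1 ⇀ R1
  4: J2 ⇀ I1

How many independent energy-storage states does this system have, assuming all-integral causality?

β2 →Sf1  (Sf1 (Sf) sets flow on bond)
β0 →J1  (1-jn J1 has f-setter on 2)
β3 →J1  (J1: bond 2 brought flow, rest push out)
β1 →J2  (GY GY1: same side as bond 0)
β4 →I1  (J2 effort already set via bond 1)

1  (I1 all integral)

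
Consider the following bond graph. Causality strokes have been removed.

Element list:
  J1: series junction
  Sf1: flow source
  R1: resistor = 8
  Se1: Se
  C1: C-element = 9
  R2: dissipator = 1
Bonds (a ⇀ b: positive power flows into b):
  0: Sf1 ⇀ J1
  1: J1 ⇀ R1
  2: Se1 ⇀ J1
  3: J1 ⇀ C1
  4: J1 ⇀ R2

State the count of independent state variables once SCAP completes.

#0 |Sf1  (source Sf1 imposes f)
#2 |J1  (Se1 fixes effort; stroke away)
#1 |J1  (J1: bond 0 brought flow, rest push out)
#3 |J1  (J1: bond 0 brought flow, rest push out)
#4 |J1  (1-jn J1 has f-setter on 0)

1  (C1 all integral)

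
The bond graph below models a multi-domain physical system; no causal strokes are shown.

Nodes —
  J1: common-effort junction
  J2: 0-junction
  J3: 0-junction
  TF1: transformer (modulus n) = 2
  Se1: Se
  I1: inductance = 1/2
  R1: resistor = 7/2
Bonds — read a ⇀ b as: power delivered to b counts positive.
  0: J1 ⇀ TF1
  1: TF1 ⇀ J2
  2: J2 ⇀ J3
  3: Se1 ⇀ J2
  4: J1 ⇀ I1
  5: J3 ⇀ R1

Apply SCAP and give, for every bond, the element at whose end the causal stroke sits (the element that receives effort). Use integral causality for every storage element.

bond 3 stroke→J2  (Se1 (Se) sets effort on bond)
bond 1 stroke→TF1  (0-jn J2 has e-setter on 3)
bond 2 stroke→J3  (J2: bond 3 brought effort, rest push out)
bond 5 stroke→R1  (J3: bond 2 brought effort, rest push out)
bond 0 stroke→J1  (TF1 one-in-one-out from 1)
bond 4 stroke→I1  (0-jn J1 has e-setter on 0)

b0 stroke at J1
b1 stroke at TF1
b2 stroke at J3
b3 stroke at J2
b4 stroke at I1
b5 stroke at R1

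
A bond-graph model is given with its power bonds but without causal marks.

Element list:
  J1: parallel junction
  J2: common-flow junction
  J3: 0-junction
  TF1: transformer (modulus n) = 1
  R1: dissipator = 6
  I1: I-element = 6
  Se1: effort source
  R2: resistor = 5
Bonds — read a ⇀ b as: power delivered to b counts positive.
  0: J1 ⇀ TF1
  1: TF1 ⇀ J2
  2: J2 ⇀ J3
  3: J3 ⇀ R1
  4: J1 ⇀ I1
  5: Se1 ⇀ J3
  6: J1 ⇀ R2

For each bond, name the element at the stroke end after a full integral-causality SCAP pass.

b5 stroke at J3  (source Se1 imposes e)
b2 stroke at J2  (common-e at J3 fixed by 5)
b3 stroke at R1  (J3 effort already set via bond 5)
b1 stroke at TF1  (only one flow-in slot at J2)
b0 stroke at J1  (TF TF1: opposite of bond 1)
b4 stroke at I1  (J1: bond 0 brought effort, rest push out)
b6 stroke at R2  (J1: bond 0 brought effort, rest push out)

b0 stroke→J1
b1 stroke→TF1
b2 stroke→J2
b3 stroke→R1
b4 stroke→I1
b5 stroke→J3
b6 stroke→R2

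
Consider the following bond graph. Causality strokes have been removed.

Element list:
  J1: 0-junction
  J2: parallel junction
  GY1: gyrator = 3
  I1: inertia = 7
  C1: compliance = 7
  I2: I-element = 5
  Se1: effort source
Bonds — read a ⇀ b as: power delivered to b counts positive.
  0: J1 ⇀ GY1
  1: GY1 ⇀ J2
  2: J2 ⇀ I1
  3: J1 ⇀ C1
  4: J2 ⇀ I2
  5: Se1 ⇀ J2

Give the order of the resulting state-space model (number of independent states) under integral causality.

3  (C1, I1, I2 all integral)

β5 stroke at J2  (source Se1 imposes e)
β1 stroke at GY1  (0-jn J2 has e-setter on 5)
β2 stroke at I1  (common-e at J2 fixed by 5)
β4 stroke at I2  (common-e at J2 fixed by 5)
β0 stroke at GY1  (GY1 both-in/both-out from 1)
β3 stroke at J1  (only one effort-in slot at J1)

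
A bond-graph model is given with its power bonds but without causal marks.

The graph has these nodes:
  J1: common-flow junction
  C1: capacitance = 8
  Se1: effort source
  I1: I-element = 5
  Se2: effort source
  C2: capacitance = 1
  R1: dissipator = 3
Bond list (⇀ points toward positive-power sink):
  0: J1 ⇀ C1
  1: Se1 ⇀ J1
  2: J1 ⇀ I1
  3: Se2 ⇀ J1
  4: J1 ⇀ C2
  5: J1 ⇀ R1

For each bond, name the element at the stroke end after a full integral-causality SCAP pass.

β0 |J1
β1 |J1
β2 |I1
β3 |J1
β4 |J1
β5 |J1

β1 stroke at J1  (Se1 fixes effort; stroke away)
β3 stroke at J1  (Se2 fixes effort; stroke away)
β0 stroke at J1  (prefer integral on C1)
β2 stroke at I1  (I1 integral (f out))
β4 stroke at J1  (common-f at J1 fixed by 2)
β5 stroke at J1  (J1: bond 2 brought flow, rest push out)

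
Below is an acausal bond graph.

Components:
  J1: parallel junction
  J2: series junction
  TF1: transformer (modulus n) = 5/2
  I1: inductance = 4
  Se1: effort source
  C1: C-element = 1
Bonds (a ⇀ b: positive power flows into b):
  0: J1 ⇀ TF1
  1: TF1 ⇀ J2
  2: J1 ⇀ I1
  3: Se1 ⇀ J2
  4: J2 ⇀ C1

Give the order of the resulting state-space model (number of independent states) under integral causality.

2  (C1, I1 all integral)

β3 →J2  (source Se1 imposes e)
β2 →I1  (I1 integral (f out))
β0 →J1  (J1 needs exactly one e-in)
β1 →TF1  (TF TF1: opposite of bond 0)
β4 →J2  (common-f at J2 fixed by 1)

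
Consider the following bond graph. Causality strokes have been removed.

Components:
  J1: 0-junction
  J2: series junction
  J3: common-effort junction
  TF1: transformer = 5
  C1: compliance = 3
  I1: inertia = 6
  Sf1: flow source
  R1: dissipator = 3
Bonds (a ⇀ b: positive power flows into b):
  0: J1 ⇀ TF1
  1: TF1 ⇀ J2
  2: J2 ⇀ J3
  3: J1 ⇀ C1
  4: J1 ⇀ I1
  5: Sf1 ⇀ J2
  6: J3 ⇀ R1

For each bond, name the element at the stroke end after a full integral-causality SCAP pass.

#5 →Sf1  (source Sf1 imposes f)
#1 →J2  (J2 flow already set via bond 5)
#2 →J2  (1-jn J2 has f-setter on 5)
#6 →J3  (J3 needs exactly one e-in)
#0 →TF1  (TF1 one-in-one-out from 1)
#3 →J1  (prefer integral on C1)
#4 →I1  (J1 effort already set via bond 3)

β0 stroke at TF1
β1 stroke at J2
β2 stroke at J2
β3 stroke at J1
β4 stroke at I1
β5 stroke at Sf1
β6 stroke at J3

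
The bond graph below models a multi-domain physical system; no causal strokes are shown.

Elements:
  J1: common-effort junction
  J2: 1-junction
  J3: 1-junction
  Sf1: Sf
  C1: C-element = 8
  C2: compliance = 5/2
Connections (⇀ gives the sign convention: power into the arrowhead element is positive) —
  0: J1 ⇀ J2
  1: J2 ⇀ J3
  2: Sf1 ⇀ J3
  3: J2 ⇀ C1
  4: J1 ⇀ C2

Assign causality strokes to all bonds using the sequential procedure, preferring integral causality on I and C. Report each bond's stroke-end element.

b0 →J2
b1 →J3
b2 →Sf1
b3 →J2
b4 →J1

β2 stroke at Sf1  (Sf1 (Sf) sets flow on bond)
β1 stroke at J3  (J3 flow already set via bond 2)
β0 stroke at J2  (1-jn J2 has f-setter on 1)
β3 stroke at J2  (J2: bond 1 brought flow, rest push out)
β4 stroke at J1  (J1 needs exactly one e-in)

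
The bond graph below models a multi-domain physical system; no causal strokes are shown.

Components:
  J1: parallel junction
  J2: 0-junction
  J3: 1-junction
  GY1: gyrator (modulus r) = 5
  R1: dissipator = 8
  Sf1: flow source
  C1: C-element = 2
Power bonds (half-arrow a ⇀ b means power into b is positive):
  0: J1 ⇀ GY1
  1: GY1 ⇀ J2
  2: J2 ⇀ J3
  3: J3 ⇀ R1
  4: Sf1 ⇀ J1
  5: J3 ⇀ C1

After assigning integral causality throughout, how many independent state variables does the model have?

b4 |Sf1  (Sf1 (Sf) sets flow on bond)
b0 |J1  (J1 needs exactly one e-in)
b1 |J2  (through GY1, causality inverts; strokes same side of GY1)
b2 |J3  (J2: bond 1 brought effort, rest push out)
b5 |J3  (C1: C, integral causality)
b3 |R1  (only one flow-in slot at J3)

1  (C1 all integral)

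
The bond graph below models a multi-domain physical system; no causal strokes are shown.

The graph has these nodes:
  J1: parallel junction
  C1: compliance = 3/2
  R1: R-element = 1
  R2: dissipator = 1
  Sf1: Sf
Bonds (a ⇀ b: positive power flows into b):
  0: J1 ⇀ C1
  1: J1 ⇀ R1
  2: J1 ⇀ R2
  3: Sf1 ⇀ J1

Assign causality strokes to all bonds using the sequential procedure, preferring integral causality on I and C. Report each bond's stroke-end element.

#0 stroke→J1
#1 stroke→R1
#2 stroke→R2
#3 stroke→Sf1

bond 3 |Sf1  (Sf1 fixes flow; stroke at Sf1)
bond 0 |J1  (prefer integral on C1)
bond 1 |R1  (J1 effort already set via bond 0)
bond 2 |R2  (J1 effort already set via bond 0)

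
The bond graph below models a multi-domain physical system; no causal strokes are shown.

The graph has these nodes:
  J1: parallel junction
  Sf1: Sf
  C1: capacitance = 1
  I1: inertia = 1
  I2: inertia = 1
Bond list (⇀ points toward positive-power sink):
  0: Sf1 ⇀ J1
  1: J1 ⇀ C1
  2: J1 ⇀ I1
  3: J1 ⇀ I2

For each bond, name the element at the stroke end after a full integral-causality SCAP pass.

bond 0 |Sf1
bond 1 |J1
bond 2 |I1
bond 3 |I2

#0 |Sf1  (source Sf1 imposes f)
#1 |J1  (C1 integral (e out))
#2 |I1  (J1 effort already set via bond 1)
#3 |I2  (common-e at J1 fixed by 1)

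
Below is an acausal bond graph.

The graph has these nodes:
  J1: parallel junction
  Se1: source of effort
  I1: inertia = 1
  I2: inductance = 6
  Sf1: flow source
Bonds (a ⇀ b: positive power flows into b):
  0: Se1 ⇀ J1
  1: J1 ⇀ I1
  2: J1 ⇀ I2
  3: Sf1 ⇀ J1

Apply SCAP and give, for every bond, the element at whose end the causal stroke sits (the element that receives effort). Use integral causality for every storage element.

β0 stroke→J1
β1 stroke→I1
β2 stroke→I2
β3 stroke→Sf1

bond 0 stroke→J1  (source Se1 imposes e)
bond 3 stroke→Sf1  (Sf1 (Sf) sets flow on bond)
bond 1 stroke→I1  (J1: bond 0 brought effort, rest push out)
bond 2 stroke→I2  (0-jn J1 has e-setter on 0)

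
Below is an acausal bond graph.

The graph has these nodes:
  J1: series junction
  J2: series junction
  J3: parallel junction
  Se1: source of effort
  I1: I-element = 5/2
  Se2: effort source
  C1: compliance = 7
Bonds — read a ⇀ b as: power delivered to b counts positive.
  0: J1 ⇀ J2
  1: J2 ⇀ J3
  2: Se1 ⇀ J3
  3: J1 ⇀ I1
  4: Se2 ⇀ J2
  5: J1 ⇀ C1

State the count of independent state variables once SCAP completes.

2  (C1, I1 all integral)

bond 2 →J3  (Se1 (Se) sets effort on bond)
bond 4 →J2  (Se2 fixes effort; stroke away)
bond 1 →J2  (common-e at J3 fixed by 2)
bond 0 →J1  (closing 1-jn rule on J2)
bond 3 →I1  (I1 integral (f out))
bond 5 →J1  (common-f at J1 fixed by 3)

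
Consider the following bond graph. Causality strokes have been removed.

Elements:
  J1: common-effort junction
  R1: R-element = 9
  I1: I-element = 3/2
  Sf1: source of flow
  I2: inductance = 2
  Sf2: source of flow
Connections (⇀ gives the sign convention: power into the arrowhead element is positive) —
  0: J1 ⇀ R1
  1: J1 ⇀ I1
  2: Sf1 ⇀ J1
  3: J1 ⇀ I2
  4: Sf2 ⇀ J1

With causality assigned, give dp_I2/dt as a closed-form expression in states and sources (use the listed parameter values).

b2 stroke→Sf1  (Sf1 (Sf) sets flow on bond)
b4 stroke→Sf2  (Sf2: flow source, stroke at near end)
b1 stroke→I1  (I1 outputs flow p/I1)
b3 stroke→I2  (I2 outputs flow p/I2)
b0 stroke→J1  (only one effort-in slot at J1)

dp_I2/dt = 9*F_Sf1 + 9*F_Sf2 - 6*p_I1 - 9*p_I2/2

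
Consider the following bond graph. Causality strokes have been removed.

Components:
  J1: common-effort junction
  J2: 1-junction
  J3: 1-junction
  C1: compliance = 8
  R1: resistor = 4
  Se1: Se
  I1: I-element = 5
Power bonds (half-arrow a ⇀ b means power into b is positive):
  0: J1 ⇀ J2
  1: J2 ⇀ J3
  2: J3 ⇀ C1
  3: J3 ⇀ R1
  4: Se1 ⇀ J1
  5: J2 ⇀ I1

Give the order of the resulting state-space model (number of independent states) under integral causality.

2  (C1, I1 all integral)

#4 stroke→J1  (Se1 (Se) sets effort on bond)
#0 stroke→J2  (J1: bond 4 brought effort, rest push out)
#2 stroke→J3  (prefer integral on C1)
#5 stroke→I1  (I1 integral (f out))
#1 stroke→J2  (1-jn J2 has f-setter on 5)
#3 stroke→J3  (J3 flow already set via bond 1)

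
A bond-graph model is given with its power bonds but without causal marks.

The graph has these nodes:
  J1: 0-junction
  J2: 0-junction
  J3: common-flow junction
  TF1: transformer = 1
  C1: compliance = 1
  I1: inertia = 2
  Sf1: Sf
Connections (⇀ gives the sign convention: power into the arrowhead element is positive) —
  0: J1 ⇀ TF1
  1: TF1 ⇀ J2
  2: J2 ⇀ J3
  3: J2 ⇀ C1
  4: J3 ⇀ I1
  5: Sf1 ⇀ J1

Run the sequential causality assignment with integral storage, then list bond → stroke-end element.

#0 |J1
#1 |TF1
#2 |J3
#3 |J2
#4 |I1
#5 |Sf1

b5 stroke→Sf1  (Sf1 (Sf) sets flow on bond)
b0 stroke→J1  (J1: last free bond brings effort in)
b1 stroke→TF1  (TF TF1: opposite of bond 0)
b3 stroke→J2  (prefer integral on C1)
b2 stroke→J3  (0-jn J2 has e-setter on 3)
b4 stroke→I1  (closing 1-jn rule on J3)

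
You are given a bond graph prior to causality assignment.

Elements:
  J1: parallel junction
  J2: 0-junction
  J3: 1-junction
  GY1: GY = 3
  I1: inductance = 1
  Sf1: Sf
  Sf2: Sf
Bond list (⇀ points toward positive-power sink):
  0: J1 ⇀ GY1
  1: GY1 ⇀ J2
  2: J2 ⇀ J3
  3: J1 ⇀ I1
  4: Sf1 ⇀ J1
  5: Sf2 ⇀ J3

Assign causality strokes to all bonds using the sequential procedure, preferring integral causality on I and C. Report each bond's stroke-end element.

b0 →J1
b1 →J2
b2 →J3
b3 →I1
b4 →Sf1
b5 →Sf2

#4 |Sf1  (source Sf1 imposes f)
#5 |Sf2  (Sf2 (Sf) sets flow on bond)
#2 |J3  (common-f at J3 fixed by 5)
#1 |J2  (J2 needs exactly one e-in)
#0 |J1  (GY GY1: same side as bond 1)
#3 |I1  (J1 effort already set via bond 0)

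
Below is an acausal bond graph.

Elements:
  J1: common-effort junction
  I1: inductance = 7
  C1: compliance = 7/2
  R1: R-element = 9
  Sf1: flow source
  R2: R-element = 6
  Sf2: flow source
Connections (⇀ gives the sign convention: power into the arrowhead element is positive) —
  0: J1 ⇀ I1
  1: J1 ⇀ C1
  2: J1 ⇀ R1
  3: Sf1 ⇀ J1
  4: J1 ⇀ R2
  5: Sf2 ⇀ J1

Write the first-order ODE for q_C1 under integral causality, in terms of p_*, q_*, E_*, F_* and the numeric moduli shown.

b3 stroke→Sf1  (source Sf1 imposes f)
b5 stroke→Sf2  (Sf2 (Sf) sets flow on bond)
b0 stroke→I1  (I1 outputs flow p/I1)
b1 stroke→J1  (prefer integral on C1)
b2 stroke→R1  (J1: bond 1 brought effort, rest push out)
b4 stroke→R2  (common-e at J1 fixed by 1)

dq_C1/dt = F_Sf1 + F_Sf2 - p_I1/7 - 5*q_C1/63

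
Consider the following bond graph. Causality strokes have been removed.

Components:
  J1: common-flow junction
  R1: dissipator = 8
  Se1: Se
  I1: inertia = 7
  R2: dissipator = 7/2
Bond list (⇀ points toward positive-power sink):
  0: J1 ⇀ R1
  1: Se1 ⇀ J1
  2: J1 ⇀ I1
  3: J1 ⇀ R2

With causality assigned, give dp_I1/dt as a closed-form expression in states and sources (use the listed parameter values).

bond 1 →J1  (Se1 fixes effort; stroke away)
bond 2 →I1  (I1 integral (f out))
bond 0 →J1  (J1: bond 2 brought flow, rest push out)
bond 3 →J1  (J1: bond 2 brought flow, rest push out)

dp_I1/dt = E_Se1 - 23*p_I1/14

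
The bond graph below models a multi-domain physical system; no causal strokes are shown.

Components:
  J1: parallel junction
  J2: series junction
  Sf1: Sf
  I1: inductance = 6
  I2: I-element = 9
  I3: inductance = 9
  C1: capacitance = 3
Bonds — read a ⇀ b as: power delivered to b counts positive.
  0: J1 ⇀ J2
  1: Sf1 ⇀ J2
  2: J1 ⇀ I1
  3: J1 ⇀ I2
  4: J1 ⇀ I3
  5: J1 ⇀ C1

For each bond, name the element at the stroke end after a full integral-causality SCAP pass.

β0 |J2
β1 |Sf1
β2 |I1
β3 |I2
β4 |I3
β5 |J1

b1 stroke→Sf1  (source Sf1 imposes f)
b0 stroke→J2  (J2 flow already set via bond 1)
b2 stroke→I1  (I1 outputs flow p/I1)
b3 stroke→I2  (I2 integral (f out))
b4 stroke→I3  (I3 integral (f out))
b5 stroke→J1  (J1: last free bond brings effort in)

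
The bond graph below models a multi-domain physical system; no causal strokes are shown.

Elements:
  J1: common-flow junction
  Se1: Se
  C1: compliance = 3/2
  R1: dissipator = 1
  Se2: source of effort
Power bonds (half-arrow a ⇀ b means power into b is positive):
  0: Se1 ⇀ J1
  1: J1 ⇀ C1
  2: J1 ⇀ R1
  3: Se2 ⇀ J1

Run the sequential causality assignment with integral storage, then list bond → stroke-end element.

β0 →J1
β1 →J1
β2 →R1
β3 →J1

β0 |J1  (Se1 fixes effort; stroke away)
β3 |J1  (Se2 fixes effort; stroke away)
β1 |J1  (prefer integral on C1)
β2 |R1  (closing 1-jn rule on J1)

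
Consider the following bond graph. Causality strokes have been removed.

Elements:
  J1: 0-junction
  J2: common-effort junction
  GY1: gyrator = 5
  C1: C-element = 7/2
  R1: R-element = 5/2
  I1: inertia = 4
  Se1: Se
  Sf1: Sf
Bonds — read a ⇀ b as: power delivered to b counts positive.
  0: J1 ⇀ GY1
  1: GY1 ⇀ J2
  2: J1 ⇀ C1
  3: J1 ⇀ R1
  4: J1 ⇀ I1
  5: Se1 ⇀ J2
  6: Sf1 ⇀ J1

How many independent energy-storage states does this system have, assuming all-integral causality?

2  (C1, I1 all integral)

bond 5 stroke→J2  (Se1: effort source, stroke at far end)
bond 6 stroke→Sf1  (Sf1: flow source, stroke at near end)
bond 1 stroke→GY1  (J2 effort already set via bond 5)
bond 0 stroke→GY1  (GY1: gyrator matches bond 1)
bond 2 stroke→J1  (C1: C, integral causality)
bond 3 stroke→R1  (J1: bond 2 brought effort, rest push out)
bond 4 stroke→I1  (common-e at J1 fixed by 2)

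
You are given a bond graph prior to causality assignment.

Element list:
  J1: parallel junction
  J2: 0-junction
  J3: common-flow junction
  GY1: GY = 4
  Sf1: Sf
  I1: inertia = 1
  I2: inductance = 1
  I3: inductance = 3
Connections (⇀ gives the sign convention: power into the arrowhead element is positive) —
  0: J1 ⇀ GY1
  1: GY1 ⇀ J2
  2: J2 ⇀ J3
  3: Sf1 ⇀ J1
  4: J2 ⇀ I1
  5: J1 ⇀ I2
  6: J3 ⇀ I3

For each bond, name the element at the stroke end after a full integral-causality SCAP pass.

#0 stroke→J1
#1 stroke→J2
#2 stroke→J3
#3 stroke→Sf1
#4 stroke→I1
#5 stroke→I2
#6 stroke→I3

β3 →Sf1  (Sf1 (Sf) sets flow on bond)
β4 →I1  (I1 integral (f out))
β5 →I2  (I2: I, integral causality)
β0 →J1  (only one effort-in slot at J1)
β1 →J2  (GY1: gyrator matches bond 0)
β2 →J3  (0-jn J2 has e-setter on 1)
β6 →I3  (closing 1-jn rule on J3)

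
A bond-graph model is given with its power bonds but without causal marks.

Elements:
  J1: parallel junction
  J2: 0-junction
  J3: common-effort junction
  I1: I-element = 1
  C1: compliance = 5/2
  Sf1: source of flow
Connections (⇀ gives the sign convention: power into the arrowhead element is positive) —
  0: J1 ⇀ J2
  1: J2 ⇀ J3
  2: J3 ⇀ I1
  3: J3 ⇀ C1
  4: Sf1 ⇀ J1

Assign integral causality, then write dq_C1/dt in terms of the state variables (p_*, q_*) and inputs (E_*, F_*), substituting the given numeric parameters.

dq_C1/dt = F_Sf1 - p_I1

β4 stroke→Sf1  (source Sf1 imposes f)
β0 stroke→J1  (J1: last free bond brings effort in)
β1 stroke→J2  (closing 0-jn rule on J2)
β2 stroke→I1  (I1: I, integral causality)
β3 stroke→J3  (closing 0-jn rule on J3)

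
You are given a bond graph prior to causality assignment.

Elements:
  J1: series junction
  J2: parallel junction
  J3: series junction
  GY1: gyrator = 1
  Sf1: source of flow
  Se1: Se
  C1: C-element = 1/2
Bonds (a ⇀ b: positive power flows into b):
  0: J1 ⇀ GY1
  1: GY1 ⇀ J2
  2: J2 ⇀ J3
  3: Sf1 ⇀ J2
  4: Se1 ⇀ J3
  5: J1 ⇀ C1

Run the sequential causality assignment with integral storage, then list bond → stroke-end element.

β0 stroke→GY1
β1 stroke→GY1
β2 stroke→J2
β3 stroke→Sf1
β4 stroke→J3
β5 stroke→J1

#3 stroke at Sf1  (Sf1 fixes flow; stroke at Sf1)
#4 stroke at J3  (source Se1 imposes e)
#2 stroke at J2  (closing 1-jn rule on J3)
#1 stroke at GY1  (0-jn J2 has e-setter on 2)
#0 stroke at GY1  (through GY1, causality inverts; strokes same side of GY1)
#5 stroke at J1  (1-jn J1 has f-setter on 0)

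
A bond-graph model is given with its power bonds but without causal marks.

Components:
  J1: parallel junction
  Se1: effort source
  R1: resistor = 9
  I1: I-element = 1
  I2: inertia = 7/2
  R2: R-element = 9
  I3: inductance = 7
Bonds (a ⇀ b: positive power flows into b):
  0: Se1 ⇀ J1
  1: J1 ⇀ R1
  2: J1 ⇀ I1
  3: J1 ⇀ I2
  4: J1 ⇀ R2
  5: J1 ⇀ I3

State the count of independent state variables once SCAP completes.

b0 stroke→J1  (source Se1 imposes e)
b1 stroke→R1  (0-jn J1 has e-setter on 0)
b2 stroke→I1  (common-e at J1 fixed by 0)
b3 stroke→I2  (J1: bond 0 brought effort, rest push out)
b4 stroke→R2  (J1: bond 0 brought effort, rest push out)
b5 stroke→I3  (0-jn J1 has e-setter on 0)

3  (I1, I2, I3 all integral)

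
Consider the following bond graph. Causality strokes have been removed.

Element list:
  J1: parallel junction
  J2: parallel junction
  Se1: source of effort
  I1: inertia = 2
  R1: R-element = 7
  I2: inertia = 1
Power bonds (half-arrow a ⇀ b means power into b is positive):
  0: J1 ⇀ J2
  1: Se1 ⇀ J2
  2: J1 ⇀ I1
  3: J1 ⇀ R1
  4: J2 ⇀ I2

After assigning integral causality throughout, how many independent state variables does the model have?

β1 stroke at J2  (source Se1 imposes e)
β0 stroke at J1  (J2 effort already set via bond 1)
β4 stroke at I2  (J2 effort already set via bond 1)
β2 stroke at I1  (common-e at J1 fixed by 0)
β3 stroke at R1  (J1: bond 0 brought effort, rest push out)

2  (I1, I2 all integral)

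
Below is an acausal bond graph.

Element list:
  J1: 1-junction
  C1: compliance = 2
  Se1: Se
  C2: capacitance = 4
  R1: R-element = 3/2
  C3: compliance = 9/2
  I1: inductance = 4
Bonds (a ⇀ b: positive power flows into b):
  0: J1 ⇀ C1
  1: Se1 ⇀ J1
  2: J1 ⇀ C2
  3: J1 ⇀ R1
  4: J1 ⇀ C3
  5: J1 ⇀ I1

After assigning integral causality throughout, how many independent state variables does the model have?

4  (C1, C2, C3, I1 all integral)

#1 →J1  (source Se1 imposes e)
#0 →J1  (C1 outputs effort q/C1)
#2 →J1  (prefer integral on C2)
#4 →J1  (prefer integral on C3)
#5 →I1  (I1 integral (f out))
#3 →J1  (1-jn J1 has f-setter on 5)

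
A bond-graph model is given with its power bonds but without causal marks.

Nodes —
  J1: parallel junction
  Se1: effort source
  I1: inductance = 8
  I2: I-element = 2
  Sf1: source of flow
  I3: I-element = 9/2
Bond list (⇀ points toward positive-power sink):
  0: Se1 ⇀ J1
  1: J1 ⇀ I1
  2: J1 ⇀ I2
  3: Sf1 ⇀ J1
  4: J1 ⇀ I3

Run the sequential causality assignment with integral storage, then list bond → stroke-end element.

β0 →J1
β1 →I1
β2 →I2
β3 →Sf1
β4 →I3

β0 stroke at J1  (Se1: effort source, stroke at far end)
β3 stroke at Sf1  (source Sf1 imposes f)
β1 stroke at I1  (common-e at J1 fixed by 0)
β2 stroke at I2  (0-jn J1 has e-setter on 0)
β4 stroke at I3  (J1: bond 0 brought effort, rest push out)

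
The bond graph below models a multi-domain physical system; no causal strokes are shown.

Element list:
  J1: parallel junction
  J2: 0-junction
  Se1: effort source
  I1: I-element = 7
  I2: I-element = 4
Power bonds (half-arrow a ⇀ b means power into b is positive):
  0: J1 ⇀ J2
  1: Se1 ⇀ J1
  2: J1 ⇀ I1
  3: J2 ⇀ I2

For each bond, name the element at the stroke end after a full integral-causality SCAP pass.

bond 1 →J1  (source Se1 imposes e)
bond 0 →J2  (common-e at J1 fixed by 1)
bond 2 →I1  (J1: bond 1 brought effort, rest push out)
bond 3 →I2  (J2 effort already set via bond 0)

bond 0 →J2
bond 1 →J1
bond 2 →I1
bond 3 →I2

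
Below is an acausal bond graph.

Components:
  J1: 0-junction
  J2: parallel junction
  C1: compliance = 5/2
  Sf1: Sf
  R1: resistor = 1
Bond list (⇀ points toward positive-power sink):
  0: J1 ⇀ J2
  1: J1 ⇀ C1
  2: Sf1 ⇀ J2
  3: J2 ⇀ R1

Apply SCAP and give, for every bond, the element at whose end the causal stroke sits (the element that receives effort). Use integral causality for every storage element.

bond 0 →J2
bond 1 →J1
bond 2 →Sf1
bond 3 →R1

β2 →Sf1  (Sf1 (Sf) sets flow on bond)
β1 →J1  (prefer integral on C1)
β0 →J2  (J1 effort already set via bond 1)
β3 →R1  (J2: bond 0 brought effort, rest push out)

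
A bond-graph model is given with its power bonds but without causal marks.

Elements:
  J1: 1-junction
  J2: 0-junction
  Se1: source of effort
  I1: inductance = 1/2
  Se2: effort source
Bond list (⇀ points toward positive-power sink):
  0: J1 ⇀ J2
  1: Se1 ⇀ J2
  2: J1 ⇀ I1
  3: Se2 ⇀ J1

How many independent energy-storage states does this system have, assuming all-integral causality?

1  (I1 all integral)

β1 →J2  (Se1 (Se) sets effort on bond)
β3 →J1  (Se2 (Se) sets effort on bond)
β0 →J1  (J2 effort already set via bond 1)
β2 →I1  (only one flow-in slot at J1)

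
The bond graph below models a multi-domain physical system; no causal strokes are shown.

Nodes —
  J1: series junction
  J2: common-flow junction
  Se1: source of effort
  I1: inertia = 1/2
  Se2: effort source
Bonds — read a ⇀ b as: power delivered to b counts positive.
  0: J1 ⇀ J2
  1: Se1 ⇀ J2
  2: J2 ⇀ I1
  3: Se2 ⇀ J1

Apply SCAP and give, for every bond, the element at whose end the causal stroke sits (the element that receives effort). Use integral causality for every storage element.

#0 stroke→J2
#1 stroke→J2
#2 stroke→I1
#3 stroke→J1

bond 1 →J2  (Se1: effort source, stroke at far end)
bond 3 →J1  (Se2 fixes effort; stroke away)
bond 0 →J2  (J1: last free bond brings flow in)
bond 2 →I1  (J2 needs exactly one f-in)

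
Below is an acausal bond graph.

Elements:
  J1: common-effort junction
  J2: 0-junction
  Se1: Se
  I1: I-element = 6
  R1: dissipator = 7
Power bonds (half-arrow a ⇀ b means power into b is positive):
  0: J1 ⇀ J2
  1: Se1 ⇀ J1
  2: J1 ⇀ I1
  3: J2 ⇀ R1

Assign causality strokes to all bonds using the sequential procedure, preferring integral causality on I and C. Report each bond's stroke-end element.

#1 →J1  (Se1 (Se) sets effort on bond)
#0 →J2  (0-jn J1 has e-setter on 1)
#2 →I1  (0-jn J1 has e-setter on 1)
#3 →R1  (common-e at J2 fixed by 0)

β0 |J2
β1 |J1
β2 |I1
β3 |R1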